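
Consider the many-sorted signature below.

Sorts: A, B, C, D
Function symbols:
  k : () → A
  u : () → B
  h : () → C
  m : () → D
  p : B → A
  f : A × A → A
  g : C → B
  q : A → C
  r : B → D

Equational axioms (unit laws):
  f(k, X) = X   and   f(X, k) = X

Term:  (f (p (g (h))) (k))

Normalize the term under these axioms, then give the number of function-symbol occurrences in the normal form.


size = 3

1. (f (p (g (h))) (k))  →  (p (g (h)))
normal form: (p (g (h)))


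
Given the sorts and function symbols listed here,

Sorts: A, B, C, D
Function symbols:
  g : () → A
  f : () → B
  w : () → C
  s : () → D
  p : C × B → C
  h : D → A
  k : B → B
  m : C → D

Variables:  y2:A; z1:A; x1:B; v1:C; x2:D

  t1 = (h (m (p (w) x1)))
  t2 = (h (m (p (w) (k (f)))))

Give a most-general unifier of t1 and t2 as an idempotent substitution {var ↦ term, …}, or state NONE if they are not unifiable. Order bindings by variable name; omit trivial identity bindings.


{x1 ↦ (k (f))}


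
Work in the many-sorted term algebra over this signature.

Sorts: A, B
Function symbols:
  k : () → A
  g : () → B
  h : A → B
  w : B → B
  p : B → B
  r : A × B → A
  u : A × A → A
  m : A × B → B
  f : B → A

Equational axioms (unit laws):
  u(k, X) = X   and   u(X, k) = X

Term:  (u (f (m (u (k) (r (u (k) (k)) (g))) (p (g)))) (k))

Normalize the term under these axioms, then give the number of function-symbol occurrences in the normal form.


size = 7

1. (u (f (m (u (k) (r (u (k) (k)) (g))) (p (g)))) (k))  →  (f (m (u (k) (r (u (k) (k)) (g))) (p (g))))
2. (f (m (u (k) (r (u (k) (k)) (g))) (p (g))))  →  (f (m (r (u (k) (k)) (g)) (p (g))))
3. (f (m (r (u (k) (k)) (g)) (p (g))))  →  (f (m (r (k) (g)) (p (g))))
normal form: (f (m (r (k) (g)) (p (g))))


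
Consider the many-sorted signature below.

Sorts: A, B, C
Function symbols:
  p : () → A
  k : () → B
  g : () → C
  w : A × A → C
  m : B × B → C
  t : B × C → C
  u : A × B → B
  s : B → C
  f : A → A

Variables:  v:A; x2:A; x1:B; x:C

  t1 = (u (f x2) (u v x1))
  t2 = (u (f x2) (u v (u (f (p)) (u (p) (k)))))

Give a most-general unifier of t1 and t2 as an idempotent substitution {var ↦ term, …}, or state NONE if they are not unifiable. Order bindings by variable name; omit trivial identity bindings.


{x1 ↦ (u (f (p)) (u (p) (k)))}


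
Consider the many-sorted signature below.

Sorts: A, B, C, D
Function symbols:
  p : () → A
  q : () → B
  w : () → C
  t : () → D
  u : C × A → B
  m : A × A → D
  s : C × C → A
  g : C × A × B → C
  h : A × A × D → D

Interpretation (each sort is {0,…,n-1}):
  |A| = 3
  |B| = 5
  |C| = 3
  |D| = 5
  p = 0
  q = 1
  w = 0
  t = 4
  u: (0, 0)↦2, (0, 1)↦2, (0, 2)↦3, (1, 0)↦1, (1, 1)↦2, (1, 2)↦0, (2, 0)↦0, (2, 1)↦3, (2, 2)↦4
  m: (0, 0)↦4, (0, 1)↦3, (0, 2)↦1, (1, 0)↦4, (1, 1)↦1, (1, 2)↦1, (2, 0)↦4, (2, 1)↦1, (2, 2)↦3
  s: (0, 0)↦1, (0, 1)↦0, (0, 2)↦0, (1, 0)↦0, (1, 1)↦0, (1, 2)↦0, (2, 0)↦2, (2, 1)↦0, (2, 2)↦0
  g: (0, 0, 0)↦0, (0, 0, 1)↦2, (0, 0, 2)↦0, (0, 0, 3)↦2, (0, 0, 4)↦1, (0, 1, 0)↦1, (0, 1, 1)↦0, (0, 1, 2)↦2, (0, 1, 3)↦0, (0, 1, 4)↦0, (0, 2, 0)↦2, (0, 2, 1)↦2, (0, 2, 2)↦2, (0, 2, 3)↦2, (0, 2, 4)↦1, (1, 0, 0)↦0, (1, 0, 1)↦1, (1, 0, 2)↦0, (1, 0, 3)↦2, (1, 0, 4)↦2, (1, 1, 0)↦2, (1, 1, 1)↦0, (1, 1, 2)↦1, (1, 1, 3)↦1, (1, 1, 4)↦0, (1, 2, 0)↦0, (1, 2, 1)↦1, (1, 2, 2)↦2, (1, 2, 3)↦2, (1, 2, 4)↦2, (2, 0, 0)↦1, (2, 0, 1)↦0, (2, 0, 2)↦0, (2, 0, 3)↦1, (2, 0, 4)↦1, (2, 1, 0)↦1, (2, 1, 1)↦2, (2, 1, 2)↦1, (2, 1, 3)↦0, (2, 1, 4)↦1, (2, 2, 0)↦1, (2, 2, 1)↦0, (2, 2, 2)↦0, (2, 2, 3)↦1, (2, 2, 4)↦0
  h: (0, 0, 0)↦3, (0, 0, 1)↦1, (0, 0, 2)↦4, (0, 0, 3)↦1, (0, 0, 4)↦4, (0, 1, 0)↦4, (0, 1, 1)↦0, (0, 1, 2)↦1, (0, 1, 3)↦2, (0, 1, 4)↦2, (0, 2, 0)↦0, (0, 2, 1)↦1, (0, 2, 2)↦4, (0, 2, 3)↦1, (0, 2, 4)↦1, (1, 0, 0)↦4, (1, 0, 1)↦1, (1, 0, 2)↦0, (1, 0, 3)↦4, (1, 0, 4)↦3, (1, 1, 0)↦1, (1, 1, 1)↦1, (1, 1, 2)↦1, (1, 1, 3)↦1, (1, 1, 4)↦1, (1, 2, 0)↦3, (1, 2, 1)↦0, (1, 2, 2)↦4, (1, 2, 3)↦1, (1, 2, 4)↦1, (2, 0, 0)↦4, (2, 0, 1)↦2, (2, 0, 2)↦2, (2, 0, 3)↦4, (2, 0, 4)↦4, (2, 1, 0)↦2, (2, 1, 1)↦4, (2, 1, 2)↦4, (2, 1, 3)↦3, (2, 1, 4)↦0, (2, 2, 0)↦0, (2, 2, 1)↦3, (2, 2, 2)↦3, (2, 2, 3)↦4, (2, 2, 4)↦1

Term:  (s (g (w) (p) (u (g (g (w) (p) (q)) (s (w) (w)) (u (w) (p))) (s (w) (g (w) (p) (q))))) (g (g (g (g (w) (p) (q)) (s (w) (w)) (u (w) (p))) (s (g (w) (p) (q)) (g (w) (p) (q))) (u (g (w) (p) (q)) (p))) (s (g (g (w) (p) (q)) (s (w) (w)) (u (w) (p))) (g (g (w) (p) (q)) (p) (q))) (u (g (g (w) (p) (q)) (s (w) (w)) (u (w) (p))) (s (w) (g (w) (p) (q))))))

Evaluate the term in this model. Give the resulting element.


  w = 0
  p = 0
  w = 0
  p = 0
  q = 1
  (g (w) (p) (q)) = g(0, 0, 1) = 2
  w = 0
  w = 0
  (s (w) (w)) = s(0, 0) = 1
  w = 0
  p = 0
  (u (w) (p)) = u(0, 0) = 2
  (g (g (w) (p) (q)) (s (w) (w)) (u (w) (p))) = g(2, 1, 2) = 1
  w = 0
  w = 0
  p = 0
  q = 1
  (g (w) (p) (q)) = g(0, 0, 1) = 2
  (s (w) (g (w) (p) (q))) = s(0, 2) = 0
  (u (g (g (w) (p) (q)) (s (w) (w)) (u (w) (p))) (s (w) (g (w) (p) (q)))) = u(1, 0) = 1
  (g (w) (p) (u (g (g (w) (p) (q)) (s (w) (w)) (u (w) (p))) (s (w) (g (w) (p) (q))))) = g(0, 0, 1) = 2
  w = 0
  p = 0
  q = 1
  (g (w) (p) (q)) = g(0, 0, 1) = 2
  w = 0
  w = 0
  (s (w) (w)) = s(0, 0) = 1
  w = 0
  p = 0
  (u (w) (p)) = u(0, 0) = 2
  (g (g (w) (p) (q)) (s (w) (w)) (u (w) (p))) = g(2, 1, 2) = 1
  w = 0
  p = 0
  q = 1
  (g (w) (p) (q)) = g(0, 0, 1) = 2
  w = 0
  p = 0
  q = 1
  (g (w) (p) (q)) = g(0, 0, 1) = 2
  (s (g (w) (p) (q)) (g (w) (p) (q))) = s(2, 2) = 0
  w = 0
  p = 0
  q = 1
  (g (w) (p) (q)) = g(0, 0, 1) = 2
  p = 0
  (u (g (w) (p) (q)) (p)) = u(2, 0) = 0
  (g (g (g (w) (p) (q)) (s (w) (w)) (u (w) (p))) (s (g (w) (p) (q)) (g (w) (p) (q))) (u (g (w) (p) (q)) (p))) = g(1, 0, 0) = 0
  w = 0
  p = 0
  q = 1
  (g (w) (p) (q)) = g(0, 0, 1) = 2
  w = 0
  w = 0
  (s (w) (w)) = s(0, 0) = 1
  w = 0
  p = 0
  (u (w) (p)) = u(0, 0) = 2
  (g (g (w) (p) (q)) (s (w) (w)) (u (w) (p))) = g(2, 1, 2) = 1
  w = 0
  p = 0
  q = 1
  (g (w) (p) (q)) = g(0, 0, 1) = 2
  p = 0
  q = 1
  (g (g (w) (p) (q)) (p) (q)) = g(2, 0, 1) = 0
  (s (g (g (w) (p) (q)) (s (w) (w)) (u (w) (p))) (g (g (w) (p) (q)) (p) (q))) = s(1, 0) = 0
  w = 0
  p = 0
  q = 1
  (g (w) (p) (q)) = g(0, 0, 1) = 2
  w = 0
  w = 0
  (s (w) (w)) = s(0, 0) = 1
  w = 0
  p = 0
  (u (w) (p)) = u(0, 0) = 2
  (g (g (w) (p) (q)) (s (w) (w)) (u (w) (p))) = g(2, 1, 2) = 1
  w = 0
  w = 0
  p = 0
  q = 1
  (g (w) (p) (q)) = g(0, 0, 1) = 2
  (s (w) (g (w) (p) (q))) = s(0, 2) = 0
  (u (g (g (w) (p) (q)) (s (w) (w)) (u (w) (p))) (s (w) (g (w) (p) (q)))) = u(1, 0) = 1
  (g (g (g (g (w) (p) (q)) (s (w) (w)) (u (w) (p))) (s (g (w) (p) (q)) (g (w) (p) (q))) (u (g (w) (p) (q)) (p))) (s (g (g (w) (p) (q)) (s (w) (w)) (u (w) (p))) (g (g (w) (p) (q)) (p) (q))) (u (g (g (w) (p) (q)) (s (w) (w)) (u (w) (p))) (s (w) (g (w) (p) (q))))) = g(0, 0, 1) = 2
  (s (g (w) (p) (u (g (g (w) (p) (q)) (s (w) (w)) (u (w) (p))) (s (w) (g (w) (p) (q))))) (g (g (g (g (w) (p) (q)) (s (w) (w)) (u (w) (p))) (s (g (w) (p) (q)) (g (w) (p) (q))) (u (g (w) (p) (q)) (p))) (s (g (g (w) (p) (q)) (s (w) (w)) (u (w) (p))) (g (g (w) (p) (q)) (p) (q))) (u (g (g (w) (p) (q)) (s (w) (w)) (u (w) (p))) (s (w) (g (w) (p) (q)))))) = s(2, 2) = 0

value = 0


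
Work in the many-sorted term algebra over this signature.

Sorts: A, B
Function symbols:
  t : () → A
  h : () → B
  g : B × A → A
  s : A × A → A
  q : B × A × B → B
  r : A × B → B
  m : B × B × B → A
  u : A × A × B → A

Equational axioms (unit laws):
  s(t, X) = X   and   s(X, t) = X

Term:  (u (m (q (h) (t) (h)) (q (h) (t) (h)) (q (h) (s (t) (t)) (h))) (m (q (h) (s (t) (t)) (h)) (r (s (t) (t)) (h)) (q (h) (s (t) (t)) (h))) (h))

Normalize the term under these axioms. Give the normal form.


normal form = (u (m (q (h) (t) (h)) (q (h) (t) (h)) (q (h) (t) (h))) (m (q (h) (t) (h)) (r (t) (h)) (q (h) (t) (h))) (h))

1. (u (m (q (h) (t) (h)) (q (h) (t) (h)) (q (h) (s (t) (t)) (h))) (m (q (h) (s (t) (t)) (h)) (r (s (t) (t)) (h)) (q (h) (s (t) (t)) (h))) (h))  →  (u (m (q (h) (t) (h)) (q (h) (t) (h)) (q (h) (t) (h))) (m (q (h) (s (t) (t)) (h)) (r (s (t) (t)) (h)) (q (h) (s (t) (t)) (h))) (h))
2. (u (m (q (h) (t) (h)) (q (h) (t) (h)) (q (h) (t) (h))) (m (q (h) (s (t) (t)) (h)) (r (s (t) (t)) (h)) (q (h) (s (t) (t)) (h))) (h))  →  (u (m (q (h) (t) (h)) (q (h) (t) (h)) (q (h) (t) (h))) (m (q (h) (t) (h)) (r (s (t) (t)) (h)) (q (h) (s (t) (t)) (h))) (h))
3. (u (m (q (h) (t) (h)) (q (h) (t) (h)) (q (h) (t) (h))) (m (q (h) (t) (h)) (r (s (t) (t)) (h)) (q (h) (s (t) (t)) (h))) (h))  →  (u (m (q (h) (t) (h)) (q (h) (t) (h)) (q (h) (t) (h))) (m (q (h) (t) (h)) (r (t) (h)) (q (h) (s (t) (t)) (h))) (h))
4. (u (m (q (h) (t) (h)) (q (h) (t) (h)) (q (h) (t) (h))) (m (q (h) (t) (h)) (r (t) (h)) (q (h) (s (t) (t)) (h))) (h))  →  (u (m (q (h) (t) (h)) (q (h) (t) (h)) (q (h) (t) (h))) (m (q (h) (t) (h)) (r (t) (h)) (q (h) (t) (h))) (h))


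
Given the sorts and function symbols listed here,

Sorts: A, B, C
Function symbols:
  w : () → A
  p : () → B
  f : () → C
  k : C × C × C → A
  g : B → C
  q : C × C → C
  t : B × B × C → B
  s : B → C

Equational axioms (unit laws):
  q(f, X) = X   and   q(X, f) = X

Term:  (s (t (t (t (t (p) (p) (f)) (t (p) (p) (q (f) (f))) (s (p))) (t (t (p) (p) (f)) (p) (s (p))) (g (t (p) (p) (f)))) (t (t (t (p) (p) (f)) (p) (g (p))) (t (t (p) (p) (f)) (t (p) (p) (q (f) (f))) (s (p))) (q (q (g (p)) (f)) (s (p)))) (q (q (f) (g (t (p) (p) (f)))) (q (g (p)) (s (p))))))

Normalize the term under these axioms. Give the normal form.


1. (s (t (t (t (t (p) (p) (f)) (t (p) (p) (q (f) (f))) (s (p))) (t (t (p) (p) (f)) (p) (s (p))) (g (t (p) (p) (f)))) (t (t (t (p) (p) (f)) (p) (g (p))) (t (t (p) (p) (f)) (t (p) (p) (q (f) (f))) (s (p))) (q (q (g (p)) (f)) (s (p)))) (q (q (f) (g (t (p) (p) (f)))) (q (g (p)) (s (p))))))  →  (s (t (t (t (t (p) (p) (f)) (t (p) (p) (f)) (s (p))) (t (t (p) (p) (f)) (p) (s (p))) (g (t (p) (p) (f)))) (t (t (t (p) (p) (f)) (p) (g (p))) (t (t (p) (p) (f)) (t (p) (p) (q (f) (f))) (s (p))) (q (q (g (p)) (f)) (s (p)))) (q (q (f) (g (t (p) (p) (f)))) (q (g (p)) (s (p))))))
2. (s (t (t (t (t (p) (p) (f)) (t (p) (p) (f)) (s (p))) (t (t (p) (p) (f)) (p) (s (p))) (g (t (p) (p) (f)))) (t (t (t (p) (p) (f)) (p) (g (p))) (t (t (p) (p) (f)) (t (p) (p) (q (f) (f))) (s (p))) (q (q (g (p)) (f)) (s (p)))) (q (q (f) (g (t (p) (p) (f)))) (q (g (p)) (s (p))))))  →  (s (t (t (t (t (p) (p) (f)) (t (p) (p) (f)) (s (p))) (t (t (p) (p) (f)) (p) (s (p))) (g (t (p) (p) (f)))) (t (t (t (p) (p) (f)) (p) (g (p))) (t (t (p) (p) (f)) (t (p) (p) (f)) (s (p))) (q (q (g (p)) (f)) (s (p)))) (q (q (f) (g (t (p) (p) (f)))) (q (g (p)) (s (p))))))
3. (s (t (t (t (t (p) (p) (f)) (t (p) (p) (f)) (s (p))) (t (t (p) (p) (f)) (p) (s (p))) (g (t (p) (p) (f)))) (t (t (t (p) (p) (f)) (p) (g (p))) (t (t (p) (p) (f)) (t (p) (p) (f)) (s (p))) (q (q (g (p)) (f)) (s (p)))) (q (q (f) (g (t (p) (p) (f)))) (q (g (p)) (s (p))))))  →  (s (t (t (t (t (p) (p) (f)) (t (p) (p) (f)) (s (p))) (t (t (p) (p) (f)) (p) (s (p))) (g (t (p) (p) (f)))) (t (t (t (p) (p) (f)) (p) (g (p))) (t (t (p) (p) (f)) (t (p) (p) (f)) (s (p))) (q (g (p)) (s (p)))) (q (q (f) (g (t (p) (p) (f)))) (q (g (p)) (s (p))))))
4. (s (t (t (t (t (p) (p) (f)) (t (p) (p) (f)) (s (p))) (t (t (p) (p) (f)) (p) (s (p))) (g (t (p) (p) (f)))) (t (t (t (p) (p) (f)) (p) (g (p))) (t (t (p) (p) (f)) (t (p) (p) (f)) (s (p))) (q (g (p)) (s (p)))) (q (q (f) (g (t (p) (p) (f)))) (q (g (p)) (s (p))))))  →  (s (t (t (t (t (p) (p) (f)) (t (p) (p) (f)) (s (p))) (t (t (p) (p) (f)) (p) (s (p))) (g (t (p) (p) (f)))) (t (t (t (p) (p) (f)) (p) (g (p))) (t (t (p) (p) (f)) (t (p) (p) (f)) (s (p))) (q (g (p)) (s (p)))) (q (g (t (p) (p) (f))) (q (g (p)) (s (p))))))

normal form = (s (t (t (t (t (p) (p) (f)) (t (p) (p) (f)) (s (p))) (t (t (p) (p) (f)) (p) (s (p))) (g (t (p) (p) (f)))) (t (t (t (p) (p) (f)) (p) (g (p))) (t (t (p) (p) (f)) (t (p) (p) (f)) (s (p))) (q (g (p)) (s (p)))) (q (g (t (p) (p) (f))) (q (g (p)) (s (p))))))


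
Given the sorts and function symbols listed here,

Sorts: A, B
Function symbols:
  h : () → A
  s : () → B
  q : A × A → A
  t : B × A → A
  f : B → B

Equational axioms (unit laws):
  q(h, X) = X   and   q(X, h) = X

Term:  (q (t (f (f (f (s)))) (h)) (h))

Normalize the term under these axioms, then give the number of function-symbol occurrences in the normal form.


size = 6

1. (q (t (f (f (f (s)))) (h)) (h))  →  (t (f (f (f (s)))) (h))
normal form: (t (f (f (f (s)))) (h))


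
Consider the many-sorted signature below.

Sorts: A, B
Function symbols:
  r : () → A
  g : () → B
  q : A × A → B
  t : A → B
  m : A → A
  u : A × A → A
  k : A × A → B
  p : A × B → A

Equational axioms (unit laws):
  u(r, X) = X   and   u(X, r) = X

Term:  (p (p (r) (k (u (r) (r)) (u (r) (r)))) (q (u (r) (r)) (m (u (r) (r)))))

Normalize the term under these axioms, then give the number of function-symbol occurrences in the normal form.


1. (p (p (r) (k (u (r) (r)) (u (r) (r)))) (q (u (r) (r)) (m (u (r) (r)))))  →  (p (p (r) (k (r) (u (r) (r)))) (q (u (r) (r)) (m (u (r) (r)))))
2. (p (p (r) (k (r) (u (r) (r)))) (q (u (r) (r)) (m (u (r) (r)))))  →  (p (p (r) (k (r) (r))) (q (u (r) (r)) (m (u (r) (r)))))
3. (p (p (r) (k (r) (r))) (q (u (r) (r)) (m (u (r) (r)))))  →  (p (p (r) (k (r) (r))) (q (r) (m (u (r) (r)))))
4. (p (p (r) (k (r) (r))) (q (r) (m (u (r) (r)))))  →  (p (p (r) (k (r) (r))) (q (r) (m (r))))
normal form: (p (p (r) (k (r) (r))) (q (r) (m (r))))

size = 10


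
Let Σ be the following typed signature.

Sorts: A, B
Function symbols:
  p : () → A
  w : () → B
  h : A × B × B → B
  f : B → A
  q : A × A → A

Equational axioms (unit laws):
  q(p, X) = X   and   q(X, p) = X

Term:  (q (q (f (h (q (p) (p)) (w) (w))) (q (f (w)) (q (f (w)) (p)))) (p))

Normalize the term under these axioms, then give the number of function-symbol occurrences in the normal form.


size = 11

1. (q (q (f (h (q (p) (p)) (w) (w))) (q (f (w)) (q (f (w)) (p)))) (p))  →  (q (f (h (q (p) (p)) (w) (w))) (q (f (w)) (q (f (w)) (p))))
2. (q (f (h (q (p) (p)) (w) (w))) (q (f (w)) (q (f (w)) (p))))  →  (q (f (h (p) (w) (w))) (q (f (w)) (q (f (w)) (p))))
3. (q (f (h (p) (w) (w))) (q (f (w)) (q (f (w)) (p))))  →  (q (f (h (p) (w) (w))) (q (f (w)) (f (w))))
normal form: (q (f (h (p) (w) (w))) (q (f (w)) (f (w))))


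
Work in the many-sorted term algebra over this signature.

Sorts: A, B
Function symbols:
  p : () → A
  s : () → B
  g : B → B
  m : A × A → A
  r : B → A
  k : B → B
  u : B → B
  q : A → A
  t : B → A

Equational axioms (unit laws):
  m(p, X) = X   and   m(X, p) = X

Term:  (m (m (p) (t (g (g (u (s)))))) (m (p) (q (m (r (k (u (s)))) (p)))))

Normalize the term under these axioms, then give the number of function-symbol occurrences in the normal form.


size = 11

1. (m (m (p) (t (g (g (u (s)))))) (m (p) (q (m (r (k (u (s)))) (p)))))  →  (m (t (g (g (u (s))))) (m (p) (q (m (r (k (u (s)))) (p)))))
2. (m (t (g (g (u (s))))) (m (p) (q (m (r (k (u (s)))) (p)))))  →  (m (t (g (g (u (s))))) (q (m (r (k (u (s)))) (p))))
3. (m (t (g (g (u (s))))) (q (m (r (k (u (s)))) (p))))  →  (m (t (g (g (u (s))))) (q (r (k (u (s))))))
normal form: (m (t (g (g (u (s))))) (q (r (k (u (s))))))


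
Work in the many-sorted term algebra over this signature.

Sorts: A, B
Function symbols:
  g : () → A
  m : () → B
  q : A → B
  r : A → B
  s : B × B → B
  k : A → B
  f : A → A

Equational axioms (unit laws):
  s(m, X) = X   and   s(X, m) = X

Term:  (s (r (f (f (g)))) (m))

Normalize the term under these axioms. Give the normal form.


normal form = (r (f (f (g))))

1. (s (r (f (f (g)))) (m))  →  (r (f (f (g))))


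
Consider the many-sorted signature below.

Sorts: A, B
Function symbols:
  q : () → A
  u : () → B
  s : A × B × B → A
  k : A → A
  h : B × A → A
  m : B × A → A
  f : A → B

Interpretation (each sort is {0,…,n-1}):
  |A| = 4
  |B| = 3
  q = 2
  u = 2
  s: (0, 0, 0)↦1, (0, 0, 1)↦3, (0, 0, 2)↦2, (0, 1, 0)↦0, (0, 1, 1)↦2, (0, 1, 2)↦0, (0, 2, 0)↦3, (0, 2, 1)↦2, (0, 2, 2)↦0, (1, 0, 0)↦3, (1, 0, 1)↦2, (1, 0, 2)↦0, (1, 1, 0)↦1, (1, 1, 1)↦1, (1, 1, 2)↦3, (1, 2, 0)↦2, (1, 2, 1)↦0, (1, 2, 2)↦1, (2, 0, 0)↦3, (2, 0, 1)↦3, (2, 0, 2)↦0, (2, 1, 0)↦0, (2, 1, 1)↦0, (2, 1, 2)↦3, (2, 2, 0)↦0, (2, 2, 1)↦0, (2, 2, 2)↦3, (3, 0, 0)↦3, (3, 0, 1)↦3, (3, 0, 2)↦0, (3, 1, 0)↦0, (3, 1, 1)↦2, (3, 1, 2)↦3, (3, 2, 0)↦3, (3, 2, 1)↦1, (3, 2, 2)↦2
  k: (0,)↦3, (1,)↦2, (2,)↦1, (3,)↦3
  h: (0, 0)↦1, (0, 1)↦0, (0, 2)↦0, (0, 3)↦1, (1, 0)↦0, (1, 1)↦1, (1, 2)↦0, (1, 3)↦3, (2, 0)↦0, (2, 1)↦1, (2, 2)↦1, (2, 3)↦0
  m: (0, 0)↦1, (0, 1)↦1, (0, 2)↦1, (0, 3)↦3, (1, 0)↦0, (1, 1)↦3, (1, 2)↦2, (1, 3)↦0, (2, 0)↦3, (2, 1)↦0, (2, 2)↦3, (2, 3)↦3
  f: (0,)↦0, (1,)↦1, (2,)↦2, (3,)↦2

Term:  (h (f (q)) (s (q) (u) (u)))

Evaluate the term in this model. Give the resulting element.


  q = 2
  (f (q)) = f(2,) = 2
  q = 2
  u = 2
  u = 2
  (s (q) (u) (u)) = s(2, 2, 2) = 3
  (h (f (q)) (s (q) (u) (u))) = h(2, 3) = 0

value = 0


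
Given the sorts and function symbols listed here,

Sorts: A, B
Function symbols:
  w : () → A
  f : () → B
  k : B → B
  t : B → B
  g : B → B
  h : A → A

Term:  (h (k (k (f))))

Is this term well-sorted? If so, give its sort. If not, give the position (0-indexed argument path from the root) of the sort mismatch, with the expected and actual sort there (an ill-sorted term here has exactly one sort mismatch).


ill-sorted at position [0]: expected A, got B

      (f) : B
    (k (f)) : B
  (k (k (f))) : B
(h (k (k (f)))) : ✗ arg 0 at [0] has sort B, expected A


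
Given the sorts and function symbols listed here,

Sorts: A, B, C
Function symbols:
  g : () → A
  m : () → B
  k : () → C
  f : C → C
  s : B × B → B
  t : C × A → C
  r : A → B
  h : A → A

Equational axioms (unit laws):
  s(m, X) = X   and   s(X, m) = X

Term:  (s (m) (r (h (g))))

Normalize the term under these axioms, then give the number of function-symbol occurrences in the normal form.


size = 3

1. (s (m) (r (h (g))))  →  (r (h (g)))
normal form: (r (h (g)))


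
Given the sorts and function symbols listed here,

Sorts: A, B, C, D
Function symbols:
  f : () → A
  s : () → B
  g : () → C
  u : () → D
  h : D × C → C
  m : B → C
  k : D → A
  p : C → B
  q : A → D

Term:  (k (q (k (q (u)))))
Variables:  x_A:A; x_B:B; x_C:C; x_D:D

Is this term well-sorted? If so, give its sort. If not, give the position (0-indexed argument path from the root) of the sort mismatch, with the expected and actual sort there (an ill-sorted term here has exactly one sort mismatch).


ill-sorted at position [0, 0, 0, 0]: expected A, got D

        (u) : D
      (q (u)) : ✗ arg 0 at [0, 0, 0, 0] has sort D, expected A


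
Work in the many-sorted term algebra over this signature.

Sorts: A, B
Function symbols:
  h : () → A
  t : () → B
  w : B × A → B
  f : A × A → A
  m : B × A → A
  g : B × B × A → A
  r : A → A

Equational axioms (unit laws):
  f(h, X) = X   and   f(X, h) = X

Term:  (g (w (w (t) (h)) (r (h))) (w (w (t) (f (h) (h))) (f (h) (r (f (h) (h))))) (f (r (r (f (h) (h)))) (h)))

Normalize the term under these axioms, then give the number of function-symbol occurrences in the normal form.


1. (g (w (w (t) (h)) (r (h))) (w (w (t) (f (h) (h))) (f (h) (r (f (h) (h))))) (f (r (r (f (h) (h)))) (h)))  →  (g (w (w (t) (h)) (r (h))) (w (w (t) (h)) (f (h) (r (f (h) (h))))) (f (r (r (f (h) (h)))) (h)))
2. (g (w (w (t) (h)) (r (h))) (w (w (t) (h)) (f (h) (r (f (h) (h))))) (f (r (r (f (h) (h)))) (h)))  →  (g (w (w (t) (h)) (r (h))) (w (w (t) (h)) (r (f (h) (h)))) (f (r (r (f (h) (h)))) (h)))
3. (g (w (w (t) (h)) (r (h))) (w (w (t) (h)) (r (f (h) (h)))) (f (r (r (f (h) (h)))) (h)))  →  (g (w (w (t) (h)) (r (h))) (w (w (t) (h)) (r (h))) (f (r (r (f (h) (h)))) (h)))
4. (g (w (w (t) (h)) (r (h))) (w (w (t) (h)) (r (h))) (f (r (r (f (h) (h)))) (h)))  →  (g (w (w (t) (h)) (r (h))) (w (w (t) (h)) (r (h))) (r (r (f (h) (h)))))
5. (g (w (w (t) (h)) (r (h))) (w (w (t) (h)) (r (h))) (r (r (f (h) (h)))))  →  (g (w (w (t) (h)) (r (h))) (w (w (t) (h)) (r (h))) (r (r (h))))
normal form: (g (w (w (t) (h)) (r (h))) (w (w (t) (h)) (r (h))) (r (r (h))))

size = 16


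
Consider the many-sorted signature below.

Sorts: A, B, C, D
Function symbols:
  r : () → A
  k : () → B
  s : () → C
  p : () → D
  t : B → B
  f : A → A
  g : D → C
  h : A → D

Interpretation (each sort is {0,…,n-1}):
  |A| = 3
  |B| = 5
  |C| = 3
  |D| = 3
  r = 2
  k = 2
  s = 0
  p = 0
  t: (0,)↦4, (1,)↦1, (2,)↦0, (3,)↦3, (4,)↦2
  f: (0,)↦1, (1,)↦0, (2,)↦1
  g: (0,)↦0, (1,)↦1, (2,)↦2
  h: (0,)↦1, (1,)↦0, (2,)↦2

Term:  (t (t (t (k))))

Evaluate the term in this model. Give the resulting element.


value = 2

  k = 2
  (t (k)) = t(2,) = 0
  (t (t (k))) = t(0,) = 4
  (t (t (t (k)))) = t(4,) = 2


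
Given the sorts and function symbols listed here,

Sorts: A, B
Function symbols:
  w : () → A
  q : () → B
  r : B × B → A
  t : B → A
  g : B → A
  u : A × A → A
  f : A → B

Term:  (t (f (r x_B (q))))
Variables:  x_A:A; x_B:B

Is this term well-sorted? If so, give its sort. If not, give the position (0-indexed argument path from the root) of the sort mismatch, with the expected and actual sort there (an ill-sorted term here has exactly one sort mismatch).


      x_B : B
      (q) : B
    (r x_B (q)) : A
  (f (r x_B (q))) : B
(t (f (r x_B (q)))) : A

well-sorted; sort = A


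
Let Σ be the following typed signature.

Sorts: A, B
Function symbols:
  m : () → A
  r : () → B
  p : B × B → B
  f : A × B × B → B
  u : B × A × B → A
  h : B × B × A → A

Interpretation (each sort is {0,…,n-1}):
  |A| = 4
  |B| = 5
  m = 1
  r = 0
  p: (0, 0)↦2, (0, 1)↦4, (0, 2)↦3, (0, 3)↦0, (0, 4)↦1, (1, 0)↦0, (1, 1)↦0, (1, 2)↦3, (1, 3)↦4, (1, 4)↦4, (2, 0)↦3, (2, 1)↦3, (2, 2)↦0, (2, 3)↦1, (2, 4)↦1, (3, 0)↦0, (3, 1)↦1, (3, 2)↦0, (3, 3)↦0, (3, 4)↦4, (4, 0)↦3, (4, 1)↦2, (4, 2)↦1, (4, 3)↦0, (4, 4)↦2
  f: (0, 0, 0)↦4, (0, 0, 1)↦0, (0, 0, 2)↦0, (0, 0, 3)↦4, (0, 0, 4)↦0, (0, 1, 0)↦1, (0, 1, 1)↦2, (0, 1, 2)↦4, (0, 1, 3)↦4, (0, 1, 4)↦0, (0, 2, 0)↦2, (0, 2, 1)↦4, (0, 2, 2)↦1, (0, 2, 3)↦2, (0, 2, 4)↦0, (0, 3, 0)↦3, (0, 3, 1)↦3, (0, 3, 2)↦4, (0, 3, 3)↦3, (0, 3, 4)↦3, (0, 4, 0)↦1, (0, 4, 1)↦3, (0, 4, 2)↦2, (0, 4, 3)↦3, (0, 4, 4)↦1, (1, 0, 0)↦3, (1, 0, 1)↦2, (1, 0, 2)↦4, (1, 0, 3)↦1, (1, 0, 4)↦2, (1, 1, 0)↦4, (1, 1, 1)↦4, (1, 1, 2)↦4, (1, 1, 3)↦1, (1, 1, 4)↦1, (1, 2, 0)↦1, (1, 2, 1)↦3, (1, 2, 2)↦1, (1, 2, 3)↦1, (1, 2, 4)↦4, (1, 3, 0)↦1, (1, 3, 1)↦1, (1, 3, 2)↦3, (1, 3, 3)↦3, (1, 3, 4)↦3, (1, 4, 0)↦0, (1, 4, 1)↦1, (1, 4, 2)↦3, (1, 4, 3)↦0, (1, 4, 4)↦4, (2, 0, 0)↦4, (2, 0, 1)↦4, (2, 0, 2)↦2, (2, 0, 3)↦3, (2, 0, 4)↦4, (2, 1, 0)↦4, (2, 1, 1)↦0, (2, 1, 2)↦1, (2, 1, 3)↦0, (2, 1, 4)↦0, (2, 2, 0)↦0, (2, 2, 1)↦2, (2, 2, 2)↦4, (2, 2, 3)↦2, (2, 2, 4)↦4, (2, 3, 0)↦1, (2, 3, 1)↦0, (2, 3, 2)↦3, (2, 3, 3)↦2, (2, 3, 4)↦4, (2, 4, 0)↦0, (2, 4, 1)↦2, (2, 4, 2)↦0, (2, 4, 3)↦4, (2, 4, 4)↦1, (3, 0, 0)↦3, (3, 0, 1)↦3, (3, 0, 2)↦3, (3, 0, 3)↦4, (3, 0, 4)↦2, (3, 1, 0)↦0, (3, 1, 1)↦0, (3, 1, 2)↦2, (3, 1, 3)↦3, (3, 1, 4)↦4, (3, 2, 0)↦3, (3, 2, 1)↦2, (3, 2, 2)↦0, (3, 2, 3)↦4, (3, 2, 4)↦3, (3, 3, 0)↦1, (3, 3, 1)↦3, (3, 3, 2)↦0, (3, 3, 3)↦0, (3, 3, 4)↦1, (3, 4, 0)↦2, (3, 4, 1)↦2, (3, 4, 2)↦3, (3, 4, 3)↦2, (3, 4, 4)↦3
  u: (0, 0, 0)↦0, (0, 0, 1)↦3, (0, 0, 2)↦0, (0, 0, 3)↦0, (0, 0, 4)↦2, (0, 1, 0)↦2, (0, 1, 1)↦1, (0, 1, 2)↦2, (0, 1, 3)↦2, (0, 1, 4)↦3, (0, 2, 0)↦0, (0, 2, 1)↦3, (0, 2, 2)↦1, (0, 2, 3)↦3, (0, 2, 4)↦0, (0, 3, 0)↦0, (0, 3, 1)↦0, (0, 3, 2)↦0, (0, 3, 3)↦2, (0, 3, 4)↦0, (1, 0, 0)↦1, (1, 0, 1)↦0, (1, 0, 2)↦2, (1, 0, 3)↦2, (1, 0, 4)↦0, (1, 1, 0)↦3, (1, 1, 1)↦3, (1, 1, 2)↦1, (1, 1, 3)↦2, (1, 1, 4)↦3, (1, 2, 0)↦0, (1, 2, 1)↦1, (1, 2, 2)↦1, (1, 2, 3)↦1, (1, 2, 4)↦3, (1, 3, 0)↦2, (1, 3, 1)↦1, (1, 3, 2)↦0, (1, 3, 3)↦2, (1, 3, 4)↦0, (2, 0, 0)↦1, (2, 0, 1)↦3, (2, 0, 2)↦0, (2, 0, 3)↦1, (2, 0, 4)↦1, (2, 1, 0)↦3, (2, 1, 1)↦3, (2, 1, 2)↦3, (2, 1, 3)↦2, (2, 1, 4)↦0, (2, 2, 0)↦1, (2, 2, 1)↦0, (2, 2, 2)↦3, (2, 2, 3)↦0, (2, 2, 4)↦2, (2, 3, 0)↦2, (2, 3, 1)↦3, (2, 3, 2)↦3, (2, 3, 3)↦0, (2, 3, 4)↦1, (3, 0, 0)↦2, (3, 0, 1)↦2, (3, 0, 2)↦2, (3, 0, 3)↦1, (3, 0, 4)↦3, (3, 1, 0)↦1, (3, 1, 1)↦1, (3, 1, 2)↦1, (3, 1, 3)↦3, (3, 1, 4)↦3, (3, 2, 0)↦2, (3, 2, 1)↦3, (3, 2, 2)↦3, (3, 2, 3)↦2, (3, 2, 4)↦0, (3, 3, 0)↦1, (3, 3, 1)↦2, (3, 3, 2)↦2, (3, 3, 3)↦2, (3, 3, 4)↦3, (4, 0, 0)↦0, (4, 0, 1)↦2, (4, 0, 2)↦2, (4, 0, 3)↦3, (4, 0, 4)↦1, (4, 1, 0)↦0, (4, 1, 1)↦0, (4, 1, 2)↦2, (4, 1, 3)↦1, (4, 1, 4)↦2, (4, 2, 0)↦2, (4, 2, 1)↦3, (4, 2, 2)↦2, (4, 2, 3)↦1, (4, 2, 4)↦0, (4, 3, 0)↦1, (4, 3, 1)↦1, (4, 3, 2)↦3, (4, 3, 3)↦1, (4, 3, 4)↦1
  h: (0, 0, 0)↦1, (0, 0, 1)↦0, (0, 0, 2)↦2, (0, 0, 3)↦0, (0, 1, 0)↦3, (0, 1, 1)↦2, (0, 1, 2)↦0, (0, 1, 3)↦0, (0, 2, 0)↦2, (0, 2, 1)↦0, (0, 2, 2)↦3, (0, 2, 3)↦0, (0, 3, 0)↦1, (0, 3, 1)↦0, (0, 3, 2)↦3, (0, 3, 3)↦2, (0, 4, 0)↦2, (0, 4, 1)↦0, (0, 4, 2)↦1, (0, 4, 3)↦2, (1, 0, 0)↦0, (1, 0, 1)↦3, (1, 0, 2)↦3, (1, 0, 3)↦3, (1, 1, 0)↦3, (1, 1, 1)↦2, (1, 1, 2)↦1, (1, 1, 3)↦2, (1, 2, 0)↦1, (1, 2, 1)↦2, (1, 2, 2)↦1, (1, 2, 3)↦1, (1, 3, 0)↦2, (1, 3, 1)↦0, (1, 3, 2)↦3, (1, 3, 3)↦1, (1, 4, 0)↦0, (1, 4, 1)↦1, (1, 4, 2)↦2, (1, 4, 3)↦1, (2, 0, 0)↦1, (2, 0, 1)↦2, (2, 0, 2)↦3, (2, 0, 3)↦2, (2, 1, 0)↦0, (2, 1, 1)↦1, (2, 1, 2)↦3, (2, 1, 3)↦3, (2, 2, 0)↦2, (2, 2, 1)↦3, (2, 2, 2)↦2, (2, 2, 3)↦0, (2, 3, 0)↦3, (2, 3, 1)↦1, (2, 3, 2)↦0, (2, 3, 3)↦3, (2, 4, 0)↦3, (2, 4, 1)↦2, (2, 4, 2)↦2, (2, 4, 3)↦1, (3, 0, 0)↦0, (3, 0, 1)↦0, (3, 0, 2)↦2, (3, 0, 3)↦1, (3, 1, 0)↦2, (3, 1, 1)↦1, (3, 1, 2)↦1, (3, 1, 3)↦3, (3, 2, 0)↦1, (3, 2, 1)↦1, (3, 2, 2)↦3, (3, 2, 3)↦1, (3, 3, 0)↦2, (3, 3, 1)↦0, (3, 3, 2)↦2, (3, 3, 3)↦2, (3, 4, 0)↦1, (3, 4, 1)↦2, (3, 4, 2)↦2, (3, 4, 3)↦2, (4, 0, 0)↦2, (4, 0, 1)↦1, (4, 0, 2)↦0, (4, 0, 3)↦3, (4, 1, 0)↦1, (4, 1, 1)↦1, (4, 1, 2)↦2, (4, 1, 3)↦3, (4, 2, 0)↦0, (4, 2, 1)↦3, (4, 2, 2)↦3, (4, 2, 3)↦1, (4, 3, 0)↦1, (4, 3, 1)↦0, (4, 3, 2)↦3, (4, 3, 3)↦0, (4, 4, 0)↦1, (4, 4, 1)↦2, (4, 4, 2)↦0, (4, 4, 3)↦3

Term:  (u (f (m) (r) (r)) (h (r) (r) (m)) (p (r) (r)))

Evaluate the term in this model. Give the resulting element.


value = 2

  m = 1
  r = 0
  r = 0
  (f (m) (r) (r)) = f(1, 0, 0) = 3
  r = 0
  r = 0
  m = 1
  (h (r) (r) (m)) = h(0, 0, 1) = 0
  r = 0
  r = 0
  (p (r) (r)) = p(0, 0) = 2
  (u (f (m) (r) (r)) (h (r) (r) (m)) (p (r) (r))) = u(3, 0, 2) = 2


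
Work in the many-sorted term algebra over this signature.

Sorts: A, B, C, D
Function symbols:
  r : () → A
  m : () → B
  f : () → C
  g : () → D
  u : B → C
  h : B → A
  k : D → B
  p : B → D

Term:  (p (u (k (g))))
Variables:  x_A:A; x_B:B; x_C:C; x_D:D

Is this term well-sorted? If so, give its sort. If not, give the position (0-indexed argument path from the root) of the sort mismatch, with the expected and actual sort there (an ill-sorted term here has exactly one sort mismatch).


ill-sorted at position [0]: expected B, got C

      (g) : D
    (k (g)) : B
  (u (k (g))) : C
(p (u (k (g)))) : ✗ arg 0 at [0] has sort C, expected B


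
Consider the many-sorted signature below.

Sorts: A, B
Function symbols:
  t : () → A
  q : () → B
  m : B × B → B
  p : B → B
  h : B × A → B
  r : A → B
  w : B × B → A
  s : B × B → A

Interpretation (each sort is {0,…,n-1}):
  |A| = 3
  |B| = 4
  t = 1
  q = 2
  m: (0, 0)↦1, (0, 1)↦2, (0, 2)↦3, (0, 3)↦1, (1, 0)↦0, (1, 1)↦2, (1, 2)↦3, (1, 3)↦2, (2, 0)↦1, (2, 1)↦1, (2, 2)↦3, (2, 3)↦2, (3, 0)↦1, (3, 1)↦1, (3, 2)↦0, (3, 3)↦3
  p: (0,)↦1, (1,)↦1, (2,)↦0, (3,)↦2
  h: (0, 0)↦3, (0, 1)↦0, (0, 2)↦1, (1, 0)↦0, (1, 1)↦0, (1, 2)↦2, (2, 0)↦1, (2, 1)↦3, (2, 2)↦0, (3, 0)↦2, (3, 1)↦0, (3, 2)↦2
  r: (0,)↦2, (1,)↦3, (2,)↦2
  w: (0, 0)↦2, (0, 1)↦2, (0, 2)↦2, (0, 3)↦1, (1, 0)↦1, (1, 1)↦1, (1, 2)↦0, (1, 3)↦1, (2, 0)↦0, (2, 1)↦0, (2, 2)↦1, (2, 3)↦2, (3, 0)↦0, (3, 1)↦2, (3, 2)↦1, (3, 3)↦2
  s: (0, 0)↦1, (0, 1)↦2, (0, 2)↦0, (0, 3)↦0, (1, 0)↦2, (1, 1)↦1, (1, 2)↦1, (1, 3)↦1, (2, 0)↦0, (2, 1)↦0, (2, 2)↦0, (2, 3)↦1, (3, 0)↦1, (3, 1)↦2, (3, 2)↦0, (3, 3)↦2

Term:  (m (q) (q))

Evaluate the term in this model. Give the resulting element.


  q = 2
  q = 2
  (m (q) (q)) = m(2, 2) = 3

value = 3


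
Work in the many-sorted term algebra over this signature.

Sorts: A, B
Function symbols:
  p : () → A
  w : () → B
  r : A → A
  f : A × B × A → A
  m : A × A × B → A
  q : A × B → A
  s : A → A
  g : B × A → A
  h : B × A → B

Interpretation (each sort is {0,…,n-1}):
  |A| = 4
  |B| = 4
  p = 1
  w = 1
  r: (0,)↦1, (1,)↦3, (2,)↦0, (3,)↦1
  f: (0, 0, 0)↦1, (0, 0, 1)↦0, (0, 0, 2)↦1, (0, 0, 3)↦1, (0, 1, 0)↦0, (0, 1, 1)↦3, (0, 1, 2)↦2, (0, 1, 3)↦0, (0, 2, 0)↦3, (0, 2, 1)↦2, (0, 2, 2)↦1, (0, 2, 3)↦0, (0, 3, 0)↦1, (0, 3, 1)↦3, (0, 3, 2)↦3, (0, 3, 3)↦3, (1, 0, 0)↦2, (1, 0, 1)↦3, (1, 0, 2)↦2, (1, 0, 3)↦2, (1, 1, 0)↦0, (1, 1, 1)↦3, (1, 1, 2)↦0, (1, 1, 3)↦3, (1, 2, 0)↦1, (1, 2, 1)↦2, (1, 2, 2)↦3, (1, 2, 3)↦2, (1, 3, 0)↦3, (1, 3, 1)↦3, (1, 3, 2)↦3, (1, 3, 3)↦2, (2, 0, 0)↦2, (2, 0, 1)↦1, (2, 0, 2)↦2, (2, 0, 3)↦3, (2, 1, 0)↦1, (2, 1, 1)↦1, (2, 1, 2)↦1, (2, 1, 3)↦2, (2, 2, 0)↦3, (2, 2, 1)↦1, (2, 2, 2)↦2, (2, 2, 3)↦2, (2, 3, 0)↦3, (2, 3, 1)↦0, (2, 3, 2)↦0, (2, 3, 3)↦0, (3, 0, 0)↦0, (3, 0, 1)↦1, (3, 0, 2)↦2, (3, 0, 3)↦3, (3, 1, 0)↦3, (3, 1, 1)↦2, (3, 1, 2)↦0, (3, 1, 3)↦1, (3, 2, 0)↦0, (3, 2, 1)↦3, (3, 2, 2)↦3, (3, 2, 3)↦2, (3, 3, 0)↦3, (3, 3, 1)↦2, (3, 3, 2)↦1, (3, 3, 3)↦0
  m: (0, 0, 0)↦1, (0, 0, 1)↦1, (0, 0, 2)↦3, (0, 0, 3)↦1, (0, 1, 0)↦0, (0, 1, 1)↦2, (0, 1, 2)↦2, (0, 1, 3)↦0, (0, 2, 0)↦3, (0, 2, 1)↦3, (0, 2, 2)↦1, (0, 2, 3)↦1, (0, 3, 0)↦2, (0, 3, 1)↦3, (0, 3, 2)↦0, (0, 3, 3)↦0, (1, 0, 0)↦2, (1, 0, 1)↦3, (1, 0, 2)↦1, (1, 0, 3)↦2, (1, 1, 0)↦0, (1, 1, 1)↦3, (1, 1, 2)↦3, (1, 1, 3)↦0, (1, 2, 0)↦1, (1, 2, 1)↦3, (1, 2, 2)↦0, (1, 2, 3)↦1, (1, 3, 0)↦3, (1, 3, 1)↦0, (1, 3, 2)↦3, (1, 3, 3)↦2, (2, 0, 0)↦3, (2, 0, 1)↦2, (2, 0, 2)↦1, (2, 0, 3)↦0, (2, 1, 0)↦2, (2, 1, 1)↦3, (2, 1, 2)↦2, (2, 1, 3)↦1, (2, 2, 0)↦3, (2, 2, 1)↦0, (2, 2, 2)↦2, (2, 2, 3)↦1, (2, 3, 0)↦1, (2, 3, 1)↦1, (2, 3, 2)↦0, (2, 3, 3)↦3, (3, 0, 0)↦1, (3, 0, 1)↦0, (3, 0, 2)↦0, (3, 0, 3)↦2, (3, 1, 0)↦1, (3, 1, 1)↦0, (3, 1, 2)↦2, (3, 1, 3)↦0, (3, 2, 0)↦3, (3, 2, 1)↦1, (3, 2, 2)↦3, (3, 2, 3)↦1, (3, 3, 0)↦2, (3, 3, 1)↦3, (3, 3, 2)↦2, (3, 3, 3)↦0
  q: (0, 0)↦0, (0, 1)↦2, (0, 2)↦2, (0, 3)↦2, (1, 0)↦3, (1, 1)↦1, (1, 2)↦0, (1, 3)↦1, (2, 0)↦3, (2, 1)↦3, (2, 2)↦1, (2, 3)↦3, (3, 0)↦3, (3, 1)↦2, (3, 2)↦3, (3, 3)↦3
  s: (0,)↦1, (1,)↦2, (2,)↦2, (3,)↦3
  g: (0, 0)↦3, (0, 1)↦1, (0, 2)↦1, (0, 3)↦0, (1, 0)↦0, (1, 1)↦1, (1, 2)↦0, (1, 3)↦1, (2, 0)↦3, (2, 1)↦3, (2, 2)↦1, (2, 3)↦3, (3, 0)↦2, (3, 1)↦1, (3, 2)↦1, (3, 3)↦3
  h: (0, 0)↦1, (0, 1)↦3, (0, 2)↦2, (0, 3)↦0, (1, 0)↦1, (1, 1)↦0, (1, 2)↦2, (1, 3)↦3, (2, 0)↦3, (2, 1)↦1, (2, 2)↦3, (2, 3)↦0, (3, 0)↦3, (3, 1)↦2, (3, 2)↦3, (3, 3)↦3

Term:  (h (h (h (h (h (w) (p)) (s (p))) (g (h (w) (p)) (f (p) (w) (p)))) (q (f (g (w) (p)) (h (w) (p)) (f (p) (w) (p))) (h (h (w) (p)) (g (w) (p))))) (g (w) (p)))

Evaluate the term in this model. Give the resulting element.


  w = 1
  p = 1
  (h (w) (p)) = h(1, 1) = 0
  p = 1
  (s (p)) = s(1,) = 2
  (h (h (w) (p)) (s (p))) = h(0, 2) = 2
  w = 1
  p = 1
  (h (w) (p)) = h(1, 1) = 0
  p = 1
  w = 1
  p = 1
  (f (p) (w) (p)) = f(1, 1, 1) = 3
  (g (h (w) (p)) (f (p) (w) (p))) = g(0, 3) = 0
  (h (h (h (w) (p)) (s (p))) (g (h (w) (p)) (f (p) (w) (p)))) = h(2, 0) = 3
  w = 1
  p = 1
  (g (w) (p)) = g(1, 1) = 1
  w = 1
  p = 1
  (h (w) (p)) = h(1, 1) = 0
  p = 1
  w = 1
  p = 1
  (f (p) (w) (p)) = f(1, 1, 1) = 3
  (f (g (w) (p)) (h (w) (p)) (f (p) (w) (p))) = f(1, 0, 3) = 2
  w = 1
  p = 1
  (h (w) (p)) = h(1, 1) = 0
  w = 1
  p = 1
  (g (w) (p)) = g(1, 1) = 1
  (h (h (w) (p)) (g (w) (p))) = h(0, 1) = 3
  (q (f (g (w) (p)) (h (w) (p)) (f (p) (w) (p))) (h (h (w) (p)) (g (w) (p)))) = q(2, 3) = 3
  (h (h (h (h (w) (p)) (s (p))) (g (h (w) (p)) (f (p) (w) (p)))) (q (f (g (w) (p)) (h (w) (p)) (f (p) (w) (p))) (h (h (w) (p)) (g (w) (p))))) = h(3, 3) = 3
  w = 1
  p = 1
  (g (w) (p)) = g(1, 1) = 1
  (h (h (h (h (h (w) (p)) (s (p))) (g (h (w) (p)) (f (p) (w) (p)))) (q (f (g (w) (p)) (h (w) (p)) (f (p) (w) (p))) (h (h (w) (p)) (g (w) (p))))) (g (w) (p))) = h(3, 1) = 2

value = 2


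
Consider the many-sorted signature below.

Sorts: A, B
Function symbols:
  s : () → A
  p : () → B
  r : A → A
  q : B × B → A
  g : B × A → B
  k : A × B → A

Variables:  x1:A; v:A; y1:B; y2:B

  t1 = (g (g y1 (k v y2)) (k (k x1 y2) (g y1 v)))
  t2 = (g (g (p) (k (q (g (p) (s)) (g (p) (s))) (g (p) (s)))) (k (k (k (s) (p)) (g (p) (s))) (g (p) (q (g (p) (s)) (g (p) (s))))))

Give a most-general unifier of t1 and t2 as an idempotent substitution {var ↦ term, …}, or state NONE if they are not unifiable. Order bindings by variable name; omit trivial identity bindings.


{v ↦ (q (g (p) (s)) (g (p) (s))), x1 ↦ (k (s) (p)), y1 ↦ (p), y2 ↦ (g (p) (s))}


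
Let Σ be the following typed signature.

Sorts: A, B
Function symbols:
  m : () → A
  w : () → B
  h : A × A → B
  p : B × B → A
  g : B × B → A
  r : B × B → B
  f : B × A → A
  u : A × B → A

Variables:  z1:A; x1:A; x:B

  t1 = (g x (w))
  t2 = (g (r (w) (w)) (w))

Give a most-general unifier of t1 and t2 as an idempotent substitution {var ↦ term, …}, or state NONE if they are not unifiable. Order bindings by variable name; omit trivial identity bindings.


{x ↦ (r (w) (w))}


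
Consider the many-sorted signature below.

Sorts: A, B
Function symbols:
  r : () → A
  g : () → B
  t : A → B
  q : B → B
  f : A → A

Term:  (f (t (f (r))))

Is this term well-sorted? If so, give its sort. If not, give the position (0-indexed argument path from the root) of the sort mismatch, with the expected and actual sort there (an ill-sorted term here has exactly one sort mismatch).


ill-sorted at position [0]: expected A, got B

      (r) : A
    (f (r)) : A
  (t (f (r))) : B
(f (t (f (r)))) : ✗ arg 0 at [0] has sort B, expected A


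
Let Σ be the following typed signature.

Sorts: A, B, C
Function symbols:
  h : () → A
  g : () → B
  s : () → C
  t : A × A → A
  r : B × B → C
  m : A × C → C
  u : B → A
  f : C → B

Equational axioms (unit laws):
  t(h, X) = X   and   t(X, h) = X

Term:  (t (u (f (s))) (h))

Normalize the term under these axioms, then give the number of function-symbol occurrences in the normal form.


size = 3

1. (t (u (f (s))) (h))  →  (u (f (s)))
normal form: (u (f (s)))


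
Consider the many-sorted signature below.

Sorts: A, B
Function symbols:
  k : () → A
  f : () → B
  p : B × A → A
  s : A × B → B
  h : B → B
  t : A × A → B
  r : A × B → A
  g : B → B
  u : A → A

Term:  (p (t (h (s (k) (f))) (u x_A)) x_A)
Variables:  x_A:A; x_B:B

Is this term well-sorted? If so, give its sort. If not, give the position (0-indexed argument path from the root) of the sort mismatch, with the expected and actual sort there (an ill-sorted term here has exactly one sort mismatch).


        (k) : A
        (f) : B
      (s (k) (f)) : B
    (h (s (k) (f))) : B
      x_A : A
    (u x_A) : A
  (t (h (s (k) (f))) (u x_A)) : ✗ arg 0 at [0, 0] has sort B, expected A
  x_A : A

ill-sorted at position [0, 0]: expected A, got B


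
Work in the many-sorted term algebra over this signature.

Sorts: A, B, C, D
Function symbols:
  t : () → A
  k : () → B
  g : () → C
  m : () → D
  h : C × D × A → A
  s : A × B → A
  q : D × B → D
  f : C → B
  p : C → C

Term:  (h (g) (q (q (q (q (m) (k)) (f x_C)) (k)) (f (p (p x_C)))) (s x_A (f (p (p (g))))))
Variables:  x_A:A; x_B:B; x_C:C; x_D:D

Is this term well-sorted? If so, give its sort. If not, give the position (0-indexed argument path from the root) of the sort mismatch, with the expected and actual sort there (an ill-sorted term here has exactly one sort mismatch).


  (g) : C
          (m) : D
          (k) : B
        (q (m) (k)) : D
          x_C : C
        (f x_C) : B
      (q (q (m) (k)) (f x_C)) : D
      (k) : B
    (q (q (q (m) (k)) (f x_C)) (k)) : D
          x_C : C
        (p x_C) : C
      (p (p x_C)) : C
    (f (p (p x_C))) : B
  (q (q (q (q (m) (k)) (f x_C)) (k)) (f (p (p x_C)))) : D
    x_A : A
          (g) : C
        (p (g)) : C
      (p (p (g))) : C
    (f (p (p (g)))) : B
  (s x_A (f (p (p (g))))) : A
(h (g) (q (q (q (q (m) (k)) (f x_C)) (k)) (f (p (p x_C)))) (s x_A (f (p (p (g)))))) : A

well-sorted; sort = A


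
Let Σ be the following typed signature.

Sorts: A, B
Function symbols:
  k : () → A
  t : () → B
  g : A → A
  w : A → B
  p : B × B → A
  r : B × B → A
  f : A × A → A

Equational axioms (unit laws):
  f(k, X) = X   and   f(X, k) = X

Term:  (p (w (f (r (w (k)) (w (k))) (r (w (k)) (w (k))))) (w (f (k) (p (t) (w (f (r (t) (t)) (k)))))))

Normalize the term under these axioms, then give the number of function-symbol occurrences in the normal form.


1. (p (w (f (r (w (k)) (w (k))) (r (w (k)) (w (k))))) (w (f (k) (p (t) (w (f (r (t) (t)) (k)))))))  →  (p (w (f (r (w (k)) (w (k))) (r (w (k)) (w (k))))) (w (p (t) (w (f (r (t) (t)) (k))))))
2. (p (w (f (r (w (k)) (w (k))) (r (w (k)) (w (k))))) (w (p (t) (w (f (r (t) (t)) (k))))))  →  (p (w (f (r (w (k)) (w (k))) (r (w (k)) (w (k))))) (w (p (t) (w (r (t) (t))))))
normal form: (p (w (f (r (w (k)) (w (k))) (r (w (k)) (w (k))))) (w (p (t) (w (r (t) (t))))))

size = 20


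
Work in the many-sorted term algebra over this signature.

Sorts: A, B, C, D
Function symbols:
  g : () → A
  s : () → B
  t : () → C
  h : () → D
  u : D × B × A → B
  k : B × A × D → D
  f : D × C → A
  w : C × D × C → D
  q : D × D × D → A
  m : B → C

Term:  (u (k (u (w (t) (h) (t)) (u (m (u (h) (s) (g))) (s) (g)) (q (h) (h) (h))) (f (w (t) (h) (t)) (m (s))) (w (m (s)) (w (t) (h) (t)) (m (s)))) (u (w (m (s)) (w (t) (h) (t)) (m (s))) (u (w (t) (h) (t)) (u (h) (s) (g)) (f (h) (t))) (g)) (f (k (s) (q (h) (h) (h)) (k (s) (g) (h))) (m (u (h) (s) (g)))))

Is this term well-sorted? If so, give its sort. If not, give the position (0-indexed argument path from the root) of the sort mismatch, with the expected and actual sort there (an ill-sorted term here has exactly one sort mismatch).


        (t) : C
        (h) : D
        (t) : C
      (w (t) (h) (t)) : D
            (h) : D
            (s) : B
            (g) : A
          (u (h) (s) (g)) : B
        (m (u (h) (s) (g))) : C
        (s) : B
        (g) : A
      (u (m (u (h) (s) (g))) (s) (g)) : ✗ arg 0 at [0, 0, 1, 0] has sort C, expected D
        (h) : D
        (h) : D
        (h) : D
      (q (h) (h) (h)) : A
        (t) : C
        (h) : D
        (t) : C
      (w (t) (h) (t)) : D
        (s) : B
      (m (s)) : C
    (f (w (t) (h) (t)) (m (s))) : A
        (s) : B
      (m (s)) : C
        (t) : C
        (h) : D
        (t) : C
      (w (t) (h) (t)) : D
        (s) : B
      (m (s)) : C
    (w (m (s)) (w (t) (h) (t)) (m (s))) : D
        (s) : B
      (m (s)) : C
        (t) : C
        (h) : D
        (t) : C
      (w (t) (h) (t)) : D
        (s) : B
      (m (s)) : C
    (w (m (s)) (w (t) (h) (t)) (m (s))) : D
        (t) : C
        (h) : D
        (t) : C
      (w (t) (h) (t)) : D
        (h) : D
        (s) : B
        (g) : A
      (u (h) (s) (g)) : B
        (h) : D
        (t) : C
      (f (h) (t)) : A
    (u (w (t) (h) (t)) (u (h) (s) (g)) (f (h) (t))) : B
    (g) : A
  (u (w (m (s)) (w (t) (h) (t)) (m (s))) (u (w (t) (h) (t)) (u (h) (s) (g)) (f (h) (t))) (g)) : B
      (s) : B
        (h) : D
        (h) : D
        (h) : D
      (q (h) (h) (h)) : A
        (s) : B
        (g) : A
        (h) : D
      (k (s) (g) (h)) : D
    (k (s) (q (h) (h) (h)) (k (s) (g) (h))) : D
        (h) : D
        (s) : B
        (g) : A
      (u (h) (s) (g)) : B
    (m (u (h) (s) (g))) : C
  (f (k (s) (q (h) (h) (h)) (k (s) (g) (h))) (m (u (h) (s) (g)))) : A

ill-sorted at position [0, 0, 1, 0]: expected D, got C
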